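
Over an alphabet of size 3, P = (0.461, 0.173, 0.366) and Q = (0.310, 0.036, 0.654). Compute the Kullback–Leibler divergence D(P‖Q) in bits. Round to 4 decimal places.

0.3492 bits

D(P‖Q) = Σ p·log₂(p/q).
  0.461·log₂(0.461/0.310) = 0.26392
  0.173·log₂(0.173/0.036) = 0.39179
  0.366·log₂(0.366/0.654) = -0.30651
D(P‖Q) = 0.3492 bits.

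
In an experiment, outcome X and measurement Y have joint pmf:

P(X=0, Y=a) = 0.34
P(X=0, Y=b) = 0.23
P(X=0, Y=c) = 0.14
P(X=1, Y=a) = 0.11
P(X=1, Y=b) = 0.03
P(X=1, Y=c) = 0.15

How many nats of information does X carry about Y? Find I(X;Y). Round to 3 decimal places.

Marginals: p(X) = (0.7100, 0.2900), p(Y) = (0.4500, 0.2600, 0.2900).
I(X;Y) = Σ p(x,y)·ln[p(x,y)/(p(x)p(y))].
  (0,a): 0.34·ln(1.0642) = 0.0211
  (0,b): 0.23·ln(1.2459) = 0.0506
  (0,c): 0.14·ln(0.6799) = -0.0540
  (1,a): 0.11·ln(0.8429) = -0.0188
  (1,b): 0.03·ln(0.3979) = -0.0276
  (1,c): 0.15·ln(1.7836) = 0.0868
Sum = 0.058 nats.

0.058 nats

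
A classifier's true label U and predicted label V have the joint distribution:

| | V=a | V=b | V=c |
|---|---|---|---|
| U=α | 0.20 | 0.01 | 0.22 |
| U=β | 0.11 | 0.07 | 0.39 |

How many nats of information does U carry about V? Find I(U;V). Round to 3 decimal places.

Marginals: p(U) = (0.4300, 0.5700), p(V) = (0.3100, 0.0800, 0.6100).
I(U;V) = Σ p(x,y)·ln[p(x,y)/(p(x)p(y))].
  (α,a): 0.20·ln(1.5004) = 0.0811
  (α,b): 0.01·ln(0.2907) = -0.0124
  (α,c): 0.22·ln(0.8387) = -0.0387
  (β,a): 0.11·ln(0.6225) = -0.0521
  (β,b): 0.07·ln(1.5351) = 0.0300
  (β,c): 0.39·ln(1.1217) = 0.0448
Sum = 0.053 nats.

0.053 nats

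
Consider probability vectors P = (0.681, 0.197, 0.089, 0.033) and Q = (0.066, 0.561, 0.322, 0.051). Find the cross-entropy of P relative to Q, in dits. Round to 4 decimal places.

0.9398 dits

H(P,Q) = −Σ p·log₁₀ q.
  −0.681·log₁₀(0.066) = 0.80389
  −0.197·log₁₀(0.561) = 0.04945
  −0.089·log₁₀(0.322) = 0.04380
  −0.033·log₁₀(0.051) = 0.04265
H(P,Q) = 0.9398 dits.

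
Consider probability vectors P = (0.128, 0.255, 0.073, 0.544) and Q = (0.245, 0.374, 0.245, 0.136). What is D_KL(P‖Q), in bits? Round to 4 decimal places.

0.6997 bits

D(P‖Q) = Σ p·log₂(p/q).
  0.128·log₂(0.128/0.245) = -0.11989
  0.255·log₂(0.255/0.374) = -0.14090
  0.073·log₂(0.073/0.245) = -0.12752
  0.544·log₂(0.544/0.136) = 1.08800
D(P‖Q) = 0.6997 bits.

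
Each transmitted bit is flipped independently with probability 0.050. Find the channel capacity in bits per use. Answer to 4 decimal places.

0.7136 bits

Binary symmetric channel: C = 1 − h₂(ε) where h₂ is the binary entropy function.
h₂(0.050) = −0.050·log₂0.050 − 0.950·log₂0.950 = 0.2864.
C = 1 − 0.2864 = 0.7136 bits per channel use.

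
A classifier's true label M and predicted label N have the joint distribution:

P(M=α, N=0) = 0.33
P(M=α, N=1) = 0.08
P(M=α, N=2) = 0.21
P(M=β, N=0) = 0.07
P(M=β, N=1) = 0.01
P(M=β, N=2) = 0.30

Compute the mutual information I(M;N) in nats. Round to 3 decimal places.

Marginals: p(M) = (0.6200, 0.3800), p(N) = (0.4000, 0.0900, 0.5100).
I(M;N) = H(M) + H(N) − H(M,N).
H(M) = 0.6641, H(N) = 0.9266, H(M,N) = 1.4890.
I(M;N) = 0.6641 + 0.9266 − 1.4890 = 0.102 nats.

0.102 nats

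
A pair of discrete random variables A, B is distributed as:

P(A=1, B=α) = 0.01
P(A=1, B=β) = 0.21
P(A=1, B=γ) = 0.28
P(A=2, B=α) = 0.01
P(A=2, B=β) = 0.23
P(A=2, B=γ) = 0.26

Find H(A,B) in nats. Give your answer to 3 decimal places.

1.465 nats

H(A,B) = −Σ p(x,y)·ln p(x,y) over all 6 cells.
  cell (1,α): −0.01·ln0.01 = 0.0461
  cell (1,β): −0.21·ln0.21 = 0.3277
  cell (1,γ): −0.28·ln0.28 = 0.3564
  cell (2,α): −0.01·ln0.01 = 0.0461
  cell (2,β): −0.23·ln0.23 = 0.3380
  cell (2,γ): −0.26·ln0.26 = 0.3502
Sum = 1.465 nats.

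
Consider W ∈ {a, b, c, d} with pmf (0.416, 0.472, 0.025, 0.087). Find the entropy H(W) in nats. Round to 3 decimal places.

1.024 nats

H(W) = −Σ p·ln p.
  −(0.416)·ln(0.416) = 0.3649
  −(0.472)·ln(0.472) = 0.3544
  −(0.025)·ln(0.025) = 0.0922
  −(0.087)·ln(0.087) = 0.2124
Sum: 0.3649 + 0.3544 + 0.0922 + 0.2124 = 1.024 nats.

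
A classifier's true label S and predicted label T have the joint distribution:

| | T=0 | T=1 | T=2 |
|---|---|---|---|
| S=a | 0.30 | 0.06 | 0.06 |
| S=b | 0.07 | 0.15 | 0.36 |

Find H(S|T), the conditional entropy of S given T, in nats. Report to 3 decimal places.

Chain rule: H(S|T) = H(S,T) − H(T).
Marginals: p(S) = (0.4200, 0.5800), p(T) = (0.3700, 0.2100, 0.4200).
H(S,T) = 1.5373 nats; H(T) = 1.0600 nats.
H(S|T) = 1.5373 − 1.0600 = 0.477 nats.

0.477 nats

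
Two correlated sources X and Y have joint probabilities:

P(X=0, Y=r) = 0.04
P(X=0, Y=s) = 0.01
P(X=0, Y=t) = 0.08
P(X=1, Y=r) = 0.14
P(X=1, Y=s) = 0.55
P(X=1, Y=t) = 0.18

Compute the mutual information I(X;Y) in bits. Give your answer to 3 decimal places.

Marginals: p(X) = (0.1300, 0.8700), p(Y) = (0.1800, 0.5600, 0.2600).
I(X;Y) = Σ p(x,y)·log₂[p(x,y)/(p(x)p(y))].
  (0,r): 0.04·log₂(1.7094) = 0.0309
  (0,s): 0.01·log₂(0.1374) = -0.0286
  (0,t): 0.08·log₂(2.3669) = 0.0994
  (1,r): 0.14·log₂(0.8940) = -0.0226
  (1,s): 0.55·log₂(1.1289) = 0.0962
  (1,t): 0.18·log₂(0.7958) = -0.0593
Sum = 0.116 bits.

0.116 bits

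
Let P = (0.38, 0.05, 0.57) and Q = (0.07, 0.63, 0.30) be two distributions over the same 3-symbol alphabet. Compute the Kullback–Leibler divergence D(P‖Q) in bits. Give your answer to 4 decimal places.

D(P‖Q) = Σ p·log₂(p/q).
  0.38·log₂(0.38/0.07) = 0.92742
  0.05·log₂(0.05/0.63) = -0.18277
  0.57·log₂(0.57/0.30) = 0.52782
D(P‖Q) = 1.2725 bits.

1.2725 bits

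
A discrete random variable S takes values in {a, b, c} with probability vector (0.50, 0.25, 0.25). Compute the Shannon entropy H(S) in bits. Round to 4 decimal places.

H(S) = −Σ p·log₂ p.
  −(0.50)·log₂(0.50) = 0.50000
  −(0.25)·log₂(0.25) = 0.50000
  −(0.25)·log₂(0.25) = 0.50000
Sum: 0.50000 + 0.50000 + 0.50000 = 1.5000 bits.

1.5000 bits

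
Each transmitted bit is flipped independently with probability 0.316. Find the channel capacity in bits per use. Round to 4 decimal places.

0.1000 bits

Binary symmetric channel: C = 1 − h₂(ε) where h₂ is the binary entropy function.
h₂(0.316) = −0.316·log₂0.316 − 0.684·log₂0.684 = 0.9000.
C = 1 − 0.9000 = 0.1000 bits per channel use.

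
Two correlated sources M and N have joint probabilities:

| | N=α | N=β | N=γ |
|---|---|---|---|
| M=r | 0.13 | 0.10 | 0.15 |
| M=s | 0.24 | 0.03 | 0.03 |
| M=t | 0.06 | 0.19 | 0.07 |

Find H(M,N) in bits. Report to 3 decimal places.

2.890 bits

H(M,N) = −Σ p(x,y)·log₂ p(x,y) over all 9 cells.
  cell (r,α): −0.13·log₂0.13 = 0.3826
  cell (r,β): −0.10·log₂0.10 = 0.3322
  cell (r,γ): −0.15·log₂0.15 = 0.4105
  cell (s,α): −0.24·log₂0.24 = 0.4941
  cell (s,β): −0.03·log₂0.03 = 0.1518
  cell (s,γ): −0.03·log₂0.03 = 0.1518
  cell (t,α): −0.06·log₂0.06 = 0.2435
  cell (t,β): −0.19·log₂0.19 = 0.4552
  cell (t,γ): −0.07·log₂0.07 = 0.2686
Sum = 2.890 bits.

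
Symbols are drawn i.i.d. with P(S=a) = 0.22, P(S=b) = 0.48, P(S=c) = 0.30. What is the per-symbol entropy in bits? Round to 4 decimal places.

1.5099 bits

H(S) = −Σ p·log₂ p.
  −(0.22)·log₂(0.22) = 0.48057
  −(0.48)·log₂(0.48) = 0.50827
  −(0.30)·log₂(0.30) = 0.52109
Sum: 0.48057 + 0.50827 + 0.52109 = 1.5099 bits.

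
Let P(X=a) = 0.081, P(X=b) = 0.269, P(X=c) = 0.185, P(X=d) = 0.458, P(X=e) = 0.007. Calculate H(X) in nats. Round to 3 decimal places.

1.261 nats

H(X) = −Σ p·ln p.
  −(0.081)·ln(0.081) = 0.2036
  −(0.269)·ln(0.269) = 0.3532
  −(0.185)·ln(0.185) = 0.3122
  −(0.458)·ln(0.458) = 0.3576
  −(0.007)·ln(0.007) = 0.0347
Sum: 0.2036 + 0.3532 + 0.3122 + 0.3576 + 0.0347 = 1.261 nats.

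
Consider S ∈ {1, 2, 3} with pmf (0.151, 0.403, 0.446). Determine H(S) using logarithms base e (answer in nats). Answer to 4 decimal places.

H(S) = −Σ p·ln p.
  −(0.151)·ln(0.151) = 0.28546
  −(0.403)·ln(0.403) = 0.36625
  −(0.446)·ln(0.446) = 0.36012
Sum: 0.28546 + 0.36625 + 0.36012 = 1.0118 nats.

1.0118 nats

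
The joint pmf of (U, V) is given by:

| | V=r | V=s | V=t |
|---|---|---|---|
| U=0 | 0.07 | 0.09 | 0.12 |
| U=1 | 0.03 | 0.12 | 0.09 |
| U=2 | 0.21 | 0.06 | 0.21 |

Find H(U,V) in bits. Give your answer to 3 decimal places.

2.969 bits

H(U,V) = −Σ p(x,y)·log₂ p(x,y) over all 9 cells.
  cell (0,r): −0.07·log₂0.07 = 0.2686
  cell (0,s): −0.09·log₂0.09 = 0.3127
  cell (0,t): −0.12·log₂0.12 = 0.3671
  cell (1,r): −0.03·log₂0.03 = 0.1518
  cell (1,s): −0.12·log₂0.12 = 0.3671
  cell (1,t): −0.09·log₂0.09 = 0.3127
  cell (2,r): −0.21·log₂0.21 = 0.4728
  cell (2,s): −0.06·log₂0.06 = 0.2435
  cell (2,t): −0.21·log₂0.21 = 0.4728
Sum = 2.969 bits.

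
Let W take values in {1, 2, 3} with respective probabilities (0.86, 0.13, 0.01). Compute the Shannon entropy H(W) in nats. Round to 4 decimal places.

H(W) = −Σ p·ln p.
  −(0.86)·ln(0.86) = 0.12971
  −(0.13)·ln(0.13) = 0.26523
  −(0.01)·ln(0.01) = 0.04605
Sum: 0.12971 + 0.26523 + 0.04605 = 0.4410 nats.

0.4410 nats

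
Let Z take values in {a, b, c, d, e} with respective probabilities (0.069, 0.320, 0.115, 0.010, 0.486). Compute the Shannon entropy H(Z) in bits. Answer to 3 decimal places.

1.723 bits

H(Z) = −Σ p·log₂ p.
  −(0.069)·log₂(0.069) = 0.2662
  −(0.320)·log₂(0.320) = 0.5260
  −(0.115)·log₂(0.115) = 0.3588
  −(0.010)·log₂(0.010) = 0.0664
  −(0.486)·log₂(0.486) = 0.5059
Sum: 0.2662 + 0.5260 + 0.3588 + 0.0664 + 0.5059 = 1.723 bits.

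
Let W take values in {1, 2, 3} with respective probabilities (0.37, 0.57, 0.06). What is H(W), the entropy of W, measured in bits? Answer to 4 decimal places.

H(W) = −Σ p·log₂ p.
  −(0.37)·log₂(0.37) = 0.53073
  −(0.57)·log₂(0.57) = 0.46225
  −(0.06)·log₂(0.06) = 0.24353
Sum: 0.53073 + 0.46225 + 0.24353 = 1.2365 bits.

1.2365 bits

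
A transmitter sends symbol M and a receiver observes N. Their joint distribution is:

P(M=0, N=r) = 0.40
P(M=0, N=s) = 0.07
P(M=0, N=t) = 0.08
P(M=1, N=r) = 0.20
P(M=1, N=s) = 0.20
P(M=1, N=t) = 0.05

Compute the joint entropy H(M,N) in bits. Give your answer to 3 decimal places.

H(M,N) = −Σ p(x,y)·log₂ p(x,y) over all 6 cells.
  cell (0,r): −0.40·log₂0.40 = 0.5288
  cell (0,s): −0.07·log₂0.07 = 0.2686
  cell (0,t): −0.08·log₂0.08 = 0.2915
  cell (1,r): −0.20·log₂0.20 = 0.4644
  cell (1,s): −0.20·log₂0.20 = 0.4644
  cell (1,t): −0.05·log₂0.05 = 0.2161
Sum = 2.234 bits.

2.234 bits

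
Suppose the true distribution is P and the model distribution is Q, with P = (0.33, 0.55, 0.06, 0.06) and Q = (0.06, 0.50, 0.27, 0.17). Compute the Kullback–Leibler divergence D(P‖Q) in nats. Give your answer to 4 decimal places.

D(P‖Q) = Σ p·ln(p/q).
  0.33·ln(0.33/0.06) = 0.56257
  0.55·ln(0.55/0.50) = 0.05242
  0.06·ln(0.06/0.27) = -0.09024
  0.06·ln(0.06/0.17) = -0.06249
D(P‖Q) = 0.4623 nats.

0.4623 nats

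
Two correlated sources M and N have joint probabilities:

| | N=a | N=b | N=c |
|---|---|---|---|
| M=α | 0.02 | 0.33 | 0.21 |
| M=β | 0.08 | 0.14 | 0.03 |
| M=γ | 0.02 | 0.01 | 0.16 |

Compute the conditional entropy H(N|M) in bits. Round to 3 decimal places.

Marginals: p(M) = (0.5600, 0.2500, 0.1900), p(N) = (0.1200, 0.4800, 0.4000).
H(N|M) = Σ p(M) · H(N|M=·).
  M=α: p=0.5600, H(N|M=α) = 1.1519
  M=β: p=0.2500, H(N|M=β) = 1.3615
  M=γ: p=0.1900, H(N|M=γ) = 0.7742
Weighted sum = 1.133 bits.

1.133 bits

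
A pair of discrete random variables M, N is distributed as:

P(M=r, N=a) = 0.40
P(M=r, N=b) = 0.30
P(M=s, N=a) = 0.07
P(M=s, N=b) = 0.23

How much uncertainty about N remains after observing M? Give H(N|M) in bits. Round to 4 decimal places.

Chain rule: H(N|M) = H(M,N) − H(M).
Marginals: p(M) = (0.7000, 0.3000), p(N) = (0.4700, 0.5300).
H(M,N) = 1.8061 bits; H(M) = 0.8813 bits.
H(N|M) = 1.8061 − 0.8813 = 0.9248 bits.

0.9248 bits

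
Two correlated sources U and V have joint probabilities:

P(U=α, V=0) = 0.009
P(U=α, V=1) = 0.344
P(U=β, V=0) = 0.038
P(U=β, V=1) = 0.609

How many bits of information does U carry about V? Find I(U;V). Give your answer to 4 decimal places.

Marginals: p(U) = (0.3530, 0.6470), p(V) = (0.0470, 0.9530).
I(U;V) = Σ p(x,y)·log₂[p(x,y)/(p(x)p(y))].
  (α,0): 0.009·log₂(0.5425) = -0.00794
  (α,1): 0.344·log₂(1.0226) = 0.01107
  (β,0): 0.038·log₂(1.2496) = 0.01222
  (β,1): 0.609·log₂(0.9877) = -0.01088
Sum = 0.0045 bits.

0.0045 bits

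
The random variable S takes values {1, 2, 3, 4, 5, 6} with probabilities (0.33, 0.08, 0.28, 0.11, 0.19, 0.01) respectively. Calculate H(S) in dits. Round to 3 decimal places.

0.664 dits

H(S) = −Σ p·log₁₀ p.
  −(0.33)·log₁₀(0.33) = 0.1589
  −(0.08)·log₁₀(0.08) = 0.0878
  −(0.28)·log₁₀(0.28) = 0.1548
  −(0.11)·log₁₀(0.11) = 0.1054
  −(0.19)·log₁₀(0.19) = 0.1370
  −(0.01)·log₁₀(0.01) = 0.0200
Sum: 0.1589 + 0.0878 + 0.1548 + 0.1054 + 0.1370 + 0.0200 = 0.664 dits.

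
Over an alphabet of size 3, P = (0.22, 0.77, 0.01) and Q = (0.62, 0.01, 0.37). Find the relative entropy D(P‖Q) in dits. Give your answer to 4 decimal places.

D(P‖Q) = Σ p·log₁₀(p/q).
  0.22·log₁₀(0.22/0.62) = -0.09899
  0.77·log₁₀(0.77/0.01) = 1.45260
  0.01·log₁₀(0.01/0.37) = -0.01568
D(P‖Q) = 1.3379 dits.

1.3379 dits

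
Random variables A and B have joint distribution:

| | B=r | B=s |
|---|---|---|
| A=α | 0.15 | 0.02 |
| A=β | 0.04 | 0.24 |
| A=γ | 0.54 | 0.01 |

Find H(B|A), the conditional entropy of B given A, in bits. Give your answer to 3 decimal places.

Chain rule: H(B|A) = H(A,B) − H(A).
Marginals: p(A) = (0.1700, 0.2800, 0.5500), p(B) = (0.7300, 0.2700).
H(A,B) = 1.7498 bits; H(A) = 1.4232 bits.
H(B|A) = 1.7498 − 1.4232 = 0.327 bits.

0.327 bits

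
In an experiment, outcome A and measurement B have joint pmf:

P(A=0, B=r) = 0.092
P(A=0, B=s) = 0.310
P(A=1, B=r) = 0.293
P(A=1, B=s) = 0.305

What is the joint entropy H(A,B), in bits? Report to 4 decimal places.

H(A,B) = −Σ p(x,y)·log₂ p(x,y) over all 4 cells.
  cell (0,r): −0.092·log₂0.092 = 0.31668
  cell (0,s): −0.310·log₂0.310 = 0.52379
  cell (1,r): −0.293·log₂0.293 = 0.51891
  cell (1,s): −0.305·log₂0.305 = 0.52250
Sum = 1.8819 bits.

1.8819 bits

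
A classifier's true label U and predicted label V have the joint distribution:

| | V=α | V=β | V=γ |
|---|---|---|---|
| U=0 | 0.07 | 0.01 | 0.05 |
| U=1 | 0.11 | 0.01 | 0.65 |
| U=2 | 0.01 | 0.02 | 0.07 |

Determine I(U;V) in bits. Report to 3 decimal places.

Marginals: p(U) = (0.1300, 0.7700, 0.1000), p(V) = (0.1900, 0.0400, 0.7700).
I(U;V) = Σ p(x,y)·log₂[p(x,y)/(p(x)p(y))].
  (0,α): 0.07·log₂(2.8340) = 0.1052
  (0,β): 0.01·log₂(1.9231) = 0.0094
  (0,γ): 0.05·log₂(0.4995) = -0.0501
  (1,α): 0.11·log₂(0.7519) = -0.0453
  (1,β): 0.01·log₂(0.3247) = -0.0162
  (1,γ): 0.65·log₂(1.0963) = 0.0862
  (2,α): 0.01·log₂(0.5263) = -0.0093
  (2,β): 0.02·log₂(5.0000) = 0.0464
  (2,γ): 0.07·log₂(0.9091) = -0.0096
Sum = 0.117 bits.

0.117 bits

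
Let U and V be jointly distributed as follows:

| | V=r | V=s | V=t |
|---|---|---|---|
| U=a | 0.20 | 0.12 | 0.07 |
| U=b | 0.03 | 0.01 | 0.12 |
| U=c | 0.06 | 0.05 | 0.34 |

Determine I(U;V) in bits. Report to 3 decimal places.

Marginals: p(U) = (0.3900, 0.1600, 0.4500), p(V) = (0.2900, 0.1800, 0.5300).
I(U;V) = H(U) + H(V) − H(U,V).
H(U) = 1.4712, H(V) = 1.4487, H(U,V) = 2.6741.
I(U;V) = 1.4712 + 1.4487 − 2.6741 = 0.246 bits.

0.246 bits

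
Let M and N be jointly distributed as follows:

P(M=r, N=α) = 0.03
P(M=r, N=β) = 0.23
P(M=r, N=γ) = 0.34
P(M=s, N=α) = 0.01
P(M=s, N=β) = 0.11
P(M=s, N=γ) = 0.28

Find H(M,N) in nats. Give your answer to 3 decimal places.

H(M,N) = −Σ p(x,y)·ln p(x,y) over all 6 cells.
  cell (r,α): −0.03·ln0.03 = 0.1052
  cell (r,β): −0.23·ln0.23 = 0.3380
  cell (r,γ): −0.34·ln0.34 = 0.3668
  cell (s,α): −0.01·ln0.01 = 0.0461
  cell (s,β): −0.11·ln0.11 = 0.2428
  cell (s,γ): −0.28·ln0.28 = 0.3564
Sum = 1.455 nats.

1.455 nats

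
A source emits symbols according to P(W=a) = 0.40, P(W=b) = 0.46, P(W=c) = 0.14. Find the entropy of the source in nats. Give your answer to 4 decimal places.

0.9990 nats

H(W) = −Σ p·ln p.
  −(0.40)·ln(0.40) = 0.36652
  −(0.46)·ln(0.46) = 0.35720
  −(0.14)·ln(0.14) = 0.27526
Sum: 0.36652 + 0.35720 + 0.27526 = 0.9990 nats.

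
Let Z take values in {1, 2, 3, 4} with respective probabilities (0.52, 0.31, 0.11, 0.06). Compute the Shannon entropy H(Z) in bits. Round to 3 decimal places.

H(Z) = −Σ p·log₂ p.
  −(0.52)·log₂(0.52) = 0.4906
  −(0.31)·log₂(0.31) = 0.5238
  −(0.11)·log₂(0.11) = 0.3503
  −(0.06)·log₂(0.06) = 0.2435
Sum: 0.4906 + 0.5238 + 0.3503 + 0.2435 = 1.608 bits.

1.608 bits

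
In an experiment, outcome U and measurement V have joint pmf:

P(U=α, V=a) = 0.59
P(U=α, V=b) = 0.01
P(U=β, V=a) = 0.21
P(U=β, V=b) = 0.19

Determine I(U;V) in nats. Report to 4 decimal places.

0.1728 nats

Marginals: p(U) = (0.6000, 0.4000), p(V) = (0.8000, 0.2000).
I(U;V) = Σ p(x,y)·ln[p(x,y)/(p(x)p(y))].
  (α,a): 0.59·ln(1.2292) = 0.12174
  (α,b): 0.01·ln(0.0833) = -0.02485
  (β,a): 0.21·ln(0.6562) = -0.08845
  (β,b): 0.19·ln(2.3750) = 0.16435
Sum = 0.1728 nats.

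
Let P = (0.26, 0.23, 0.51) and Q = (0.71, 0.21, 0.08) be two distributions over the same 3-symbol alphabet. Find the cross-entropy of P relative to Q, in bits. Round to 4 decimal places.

H(P,Q) = −Σ p·log₂ q.
  −0.26·log₂(0.71) = 0.12847
  −0.23·log₂(0.21) = 0.51785
  −0.51·log₂(0.08) = 1.85837
H(P,Q) = 2.5047 bits.

2.5047 bits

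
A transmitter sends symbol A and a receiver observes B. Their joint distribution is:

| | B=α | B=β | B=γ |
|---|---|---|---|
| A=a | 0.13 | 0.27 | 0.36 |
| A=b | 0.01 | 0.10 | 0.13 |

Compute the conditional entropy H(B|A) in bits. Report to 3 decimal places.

Marginals: p(A) = (0.7600, 0.2400), p(B) = (0.1400, 0.3700, 0.4900).
H(B|A) = Σ p(A) · H(B|A=·).
  A=a: p=0.7600, H(B|A=a) = 1.4768
  A=b: p=0.2400, H(B|A=b) = 1.1964
Weighted sum = 1.410 bits.

1.410 bits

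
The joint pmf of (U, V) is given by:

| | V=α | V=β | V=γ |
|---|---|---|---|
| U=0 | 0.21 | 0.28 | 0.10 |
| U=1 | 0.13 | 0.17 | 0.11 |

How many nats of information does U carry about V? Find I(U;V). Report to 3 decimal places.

Marginals: p(U) = (0.5900, 0.4100), p(V) = (0.3400, 0.4500, 0.2100).
I(U;V) = H(U) + H(V) − H(U,V).
H(U) = 0.6769, H(V) = 1.0539, H(U,V) = 1.7237.
I(U;V) = 0.6769 + 1.0539 − 1.7237 = 0.007 nats.

0.007 nats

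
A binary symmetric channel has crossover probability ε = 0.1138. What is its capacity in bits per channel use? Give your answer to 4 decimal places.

Binary symmetric channel: C = 1 − h₂(ε) where h₂ is the binary entropy function.
h₂(0.1138) = −0.1138·log₂0.1138 − 0.8862·log₂0.8862 = 0.5113.
C = 1 − 0.5113 = 0.4887 bits per channel use.

0.4887 bits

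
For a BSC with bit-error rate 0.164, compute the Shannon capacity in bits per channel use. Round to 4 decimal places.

Binary symmetric channel: C = 1 − h₂(ε) where h₂ is the binary entropy function.
h₂(0.164) = −0.164·log₂0.164 − 0.836·log₂0.836 = 0.6438.
C = 1 − 0.6438 = 0.3562 bits per channel use.

0.3562 bits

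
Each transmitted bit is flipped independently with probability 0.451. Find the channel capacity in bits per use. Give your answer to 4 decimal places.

Binary symmetric channel: C = 1 − h₂(ε) where h₂ is the binary entropy function.
h₂(0.451) = −0.451·log₂0.451 − 0.549·log₂0.549 = 0.9931.
C = 1 − 0.9931 = 0.0069 bits per channel use.

0.0069 bits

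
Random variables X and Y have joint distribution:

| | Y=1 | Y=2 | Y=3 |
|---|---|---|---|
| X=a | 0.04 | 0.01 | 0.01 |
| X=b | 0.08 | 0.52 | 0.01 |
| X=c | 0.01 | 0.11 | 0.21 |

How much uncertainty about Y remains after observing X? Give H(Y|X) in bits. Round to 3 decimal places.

0.850 bits

Marginals: p(X) = (0.0600, 0.6100, 0.3300), p(Y) = (0.1300, 0.6400, 0.2300).
H(Y|X) = Σ p(X) · H(Y|X=·).
  X=a: p=0.0600, H(Y|X=a) = 1.2516
  X=b: p=0.6100, H(Y|X=b) = 0.6779
  X=c: p=0.3300, H(Y|X=c) = 1.0961
Weighted sum = 0.850 bits.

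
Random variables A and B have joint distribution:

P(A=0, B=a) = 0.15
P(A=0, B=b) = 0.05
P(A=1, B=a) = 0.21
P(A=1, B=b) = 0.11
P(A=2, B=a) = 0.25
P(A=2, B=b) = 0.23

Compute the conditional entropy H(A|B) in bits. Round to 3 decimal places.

1.473 bits

Chain rule: H(A|B) = H(A,B) − H(B).
Marginals: p(A) = (0.2000, 0.3200, 0.4800), p(B) = (0.6100, 0.3900).
H(A,B) = 2.4374 bits; H(B) = 0.9648 bits.
H(A|B) = 2.4374 − 0.9648 = 1.473 bits.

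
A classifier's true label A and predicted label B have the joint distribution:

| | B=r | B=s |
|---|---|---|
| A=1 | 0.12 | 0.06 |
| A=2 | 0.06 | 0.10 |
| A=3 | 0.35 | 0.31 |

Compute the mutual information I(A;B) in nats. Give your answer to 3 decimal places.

0.015 nats

Marginals: p(A) = (0.1800, 0.1600, 0.6600), p(B) = (0.5300, 0.4700).
I(A;B) = H(A) + H(B) − H(A,B).
H(A) = 0.8761, H(B) = 0.6913, H(A,B) = 1.5528.
I(A;B) = 0.8761 + 0.6913 − 1.5528 = 0.015 nats.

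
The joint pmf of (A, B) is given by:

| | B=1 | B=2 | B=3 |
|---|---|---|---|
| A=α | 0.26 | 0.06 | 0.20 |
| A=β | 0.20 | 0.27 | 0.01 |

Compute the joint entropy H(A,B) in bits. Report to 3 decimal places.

H(A,B) = −Σ p(x,y)·log₂ p(x,y) over all 6 cells.
  cell (α,1): −0.26·log₂0.26 = 0.5053
  cell (α,2): −0.06·log₂0.06 = 0.2435
  cell (α,3): −0.20·log₂0.20 = 0.4644
  cell (β,1): −0.20·log₂0.20 = 0.4644
  cell (β,2): −0.27·log₂0.27 = 0.5100
  cell (β,3): −0.01·log₂0.01 = 0.0664
Sum = 2.254 bits.

2.254 bits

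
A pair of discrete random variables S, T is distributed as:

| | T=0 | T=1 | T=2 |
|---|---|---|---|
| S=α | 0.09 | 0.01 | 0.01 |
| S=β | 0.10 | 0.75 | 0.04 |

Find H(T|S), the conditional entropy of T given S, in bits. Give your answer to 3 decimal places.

0.775 bits

Marginals: p(S) = (0.1100, 0.8900), p(T) = (0.1900, 0.7600, 0.0500).
H(T|S) = Σ p(S) · H(T|S=·).
  S=α: p=0.1100, H(T|S=α) = 0.8659
  S=β: p=0.8900, H(T|S=β) = 0.7636
Weighted sum = 0.775 bits.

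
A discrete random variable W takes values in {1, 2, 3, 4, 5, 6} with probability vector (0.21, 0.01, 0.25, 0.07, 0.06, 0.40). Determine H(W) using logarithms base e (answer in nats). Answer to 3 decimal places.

H(W) = −Σ p·ln p.
  −(0.21)·ln(0.21) = 0.3277
  −(0.01)·ln(0.01) = 0.0461
  −(0.25)·ln(0.25) = 0.3466
  −(0.07)·ln(0.07) = 0.1861
  −(0.06)·ln(0.06) = 0.1688
  −(0.40)·ln(0.40) = 0.3665
Sum: 0.3277 + 0.0461 + 0.3466 + 0.1861 + 0.1688 + 0.3665 = 1.442 nats.

1.442 nats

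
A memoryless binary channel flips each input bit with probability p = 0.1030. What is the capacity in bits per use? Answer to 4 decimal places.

0.5216 bits

Binary symmetric channel: C = 1 − h₂(ε) where h₂ is the binary entropy function.
h₂(0.1030) = −0.1030·log₂0.1030 − 0.8970·log₂0.8970 = 0.4784.
C = 1 − 0.4784 = 0.5216 bits per channel use.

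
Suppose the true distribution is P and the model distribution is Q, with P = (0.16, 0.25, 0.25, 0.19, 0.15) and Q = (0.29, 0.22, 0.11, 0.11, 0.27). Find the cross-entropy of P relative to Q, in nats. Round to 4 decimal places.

H(P,Q) = −Σ p·ln q.
  −0.16·ln(0.29) = 0.19806
  −0.25·ln(0.22) = 0.37853
  −0.25·ln(0.11) = 0.55182
  −0.19·ln(0.11) = 0.41938
  −0.15·ln(0.27) = 0.19640
H(P,Q) = 1.7442 nats.

1.7442 nats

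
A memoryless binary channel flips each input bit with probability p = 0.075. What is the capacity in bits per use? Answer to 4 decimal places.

Binary symmetric channel: C = 1 − h₂(ε) where h₂ is the binary entropy function.
h₂(0.075) = −0.075·log₂0.075 − 0.925·log₂0.925 = 0.3843.
C = 1 − 0.3843 = 0.6157 bits per channel use.

0.6157 bits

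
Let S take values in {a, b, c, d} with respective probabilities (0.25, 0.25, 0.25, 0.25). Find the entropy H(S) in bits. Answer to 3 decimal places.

2.000 bits

H(S) = −Σ p·log₂ p.
  −(0.25)·log₂(0.25) = 0.5000
  −(0.25)·log₂(0.25) = 0.5000
  −(0.25)·log₂(0.25) = 0.5000
  −(0.25)·log₂(0.25) = 0.5000
Sum: 0.5000 + 0.5000 + 0.5000 + 0.5000 = 2.000 bits.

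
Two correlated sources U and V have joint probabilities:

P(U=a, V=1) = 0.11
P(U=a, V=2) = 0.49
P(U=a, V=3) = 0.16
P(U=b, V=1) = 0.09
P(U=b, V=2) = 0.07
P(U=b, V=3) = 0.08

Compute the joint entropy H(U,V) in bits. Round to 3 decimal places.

2.150 bits

H(U,V) = −Σ p(x,y)·log₂ p(x,y) over all 6 cells.
  cell (a,1): −0.11·log₂0.11 = 0.3503
  cell (a,2): −0.49·log₂0.49 = 0.5043
  cell (a,3): −0.16·log₂0.16 = 0.4230
  cell (b,1): −0.09·log₂0.09 = 0.3127
  cell (b,2): −0.07·log₂0.07 = 0.2686
  cell (b,3): −0.08·log₂0.08 = 0.2915
Sum = 2.150 bits.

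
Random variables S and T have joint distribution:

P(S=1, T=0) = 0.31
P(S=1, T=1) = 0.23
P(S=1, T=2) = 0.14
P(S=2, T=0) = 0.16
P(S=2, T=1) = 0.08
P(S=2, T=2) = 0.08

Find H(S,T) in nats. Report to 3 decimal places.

H(S,T) = −Σ p(x,y)·ln p(x,y) over all 6 cells.
  cell (1,0): −0.31·ln0.31 = 0.3631
  cell (1,1): −0.23·ln0.23 = 0.3380
  cell (1,2): −0.14·ln0.14 = 0.2753
  cell (2,0): −0.16·ln0.16 = 0.2932
  cell (2,1): −0.08·ln0.08 = 0.2021
  cell (2,2): −0.08·ln0.08 = 0.2021
Sum = 1.674 nats.

1.674 nats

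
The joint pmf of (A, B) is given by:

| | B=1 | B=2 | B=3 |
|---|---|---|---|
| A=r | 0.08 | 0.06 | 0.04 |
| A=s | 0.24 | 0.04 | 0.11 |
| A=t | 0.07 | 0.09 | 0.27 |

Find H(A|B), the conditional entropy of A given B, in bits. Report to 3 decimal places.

1.332 bits

Marginals: p(A) = (0.1800, 0.3900, 0.4300), p(B) = (0.3900, 0.1900, 0.4200).
H(A|B) = Σ p(B) · H(A|B=·).
  B=1: p=0.3900, H(A|B=1) = 1.3446
  B=2: p=0.1900, H(A|B=2) = 1.5090
  B=3: p=0.4200, H(A|B=3) = 1.2391
Weighted sum = 1.332 bits.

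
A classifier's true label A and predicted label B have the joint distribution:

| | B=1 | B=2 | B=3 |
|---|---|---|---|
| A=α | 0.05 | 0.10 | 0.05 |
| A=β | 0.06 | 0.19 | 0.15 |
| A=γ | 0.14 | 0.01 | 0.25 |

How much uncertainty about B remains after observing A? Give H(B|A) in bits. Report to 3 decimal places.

Chain rule: H(B|A) = H(A,B) − H(A).
Marginals: p(A) = (0.2000, 0.4000, 0.4000), p(B) = (0.2500, 0.3000, 0.4500).
H(A,B) = 2.8372 bits; H(A) = 1.5219 bits.
H(B|A) = 2.8372 − 1.5219 = 1.315 bits.

1.315 bits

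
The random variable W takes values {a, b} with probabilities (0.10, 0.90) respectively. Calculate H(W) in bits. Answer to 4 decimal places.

H(W) = −Σ p·log₂ p.
  −(0.10)·log₂(0.10) = 0.33219
  −(0.90)·log₂(0.90) = 0.13680
Sum: 0.33219 + 0.13680 = 0.4690 bits.

0.4690 bits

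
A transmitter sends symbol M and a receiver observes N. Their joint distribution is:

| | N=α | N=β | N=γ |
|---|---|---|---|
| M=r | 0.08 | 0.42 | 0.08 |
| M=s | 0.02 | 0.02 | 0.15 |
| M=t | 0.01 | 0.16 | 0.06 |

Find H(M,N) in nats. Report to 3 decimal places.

H(M,N) = −Σ p(x,y)·ln p(x,y) over all 9 cells.
  cell (r,α): −0.08·ln0.08 = 0.2021
  cell (r,β): −0.42·ln0.42 = 0.3644
  cell (r,γ): −0.08·ln0.08 = 0.2021
  cell (s,α): −0.02·ln0.02 = 0.0782
  cell (s,β): −0.02·ln0.02 = 0.0782
  cell (s,γ): −0.15·ln0.15 = 0.2846
  cell (t,α): −0.01·ln0.01 = 0.0461
  cell (t,β): −0.16·ln0.16 = 0.2932
  cell (t,γ): −0.06·ln0.06 = 0.1688
Sum = 1.718 nats.

1.718 nats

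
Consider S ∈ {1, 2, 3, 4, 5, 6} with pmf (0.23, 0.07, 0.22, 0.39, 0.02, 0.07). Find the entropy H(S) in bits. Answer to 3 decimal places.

H(S) = −Σ p·log₂ p.
  −(0.23)·log₂(0.23) = 0.4877
  −(0.07)·log₂(0.07) = 0.2686
  −(0.22)·log₂(0.22) = 0.4806
  −(0.39)·log₂(0.39) = 0.5298
  −(0.02)·log₂(0.02) = 0.1129
  −(0.07)·log₂(0.07) = 0.2686
Sum: 0.4877 + 0.2686 + 0.4806 + 0.5298 + 0.1129 + 0.2686 = 2.148 bits.

2.148 bits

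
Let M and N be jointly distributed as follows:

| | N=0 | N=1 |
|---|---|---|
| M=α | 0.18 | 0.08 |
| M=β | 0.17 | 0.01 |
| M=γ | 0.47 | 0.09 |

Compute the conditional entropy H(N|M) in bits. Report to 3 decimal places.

0.643 bits

Chain rule: H(N|M) = H(M,N) − H(M).
Marginals: p(M) = (0.2600, 0.1800, 0.5600), p(N) = (0.8200, 0.1800).
H(M,N) = 2.0625 bits; H(M) = 1.4190 bits.
H(N|M) = 2.0625 − 1.4190 = 0.643 bits.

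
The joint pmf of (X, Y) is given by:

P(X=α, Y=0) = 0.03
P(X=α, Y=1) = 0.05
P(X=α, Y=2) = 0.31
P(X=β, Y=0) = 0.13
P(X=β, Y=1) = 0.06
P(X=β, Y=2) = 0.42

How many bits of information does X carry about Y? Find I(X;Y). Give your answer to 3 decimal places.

0.026 bits

Marginals: p(X) = (0.3900, 0.6100), p(Y) = (0.1600, 0.1100, 0.7300).
I(X;Y) = H(X) + H(Y) − H(X,Y).
H(X) = 0.9648, H(Y) = 1.1047, H(X,Y) = 2.0435.
I(X;Y) = 0.9648 + 1.1047 − 2.0435 = 0.026 bits.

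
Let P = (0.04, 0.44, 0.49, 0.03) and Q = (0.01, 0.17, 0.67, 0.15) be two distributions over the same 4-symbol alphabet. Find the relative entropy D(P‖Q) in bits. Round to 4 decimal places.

0.3928 bits

D(P‖Q) = Σ p·log₂(p/q).
  0.04·log₂(0.04/0.01) = 0.08000
  0.44·log₂(0.44/0.17) = 0.60367
  0.49·log₂(0.49/0.67) = -0.22118
  0.03·log₂(0.03/0.15) = -0.06966
D(P‖Q) = 0.3928 bits.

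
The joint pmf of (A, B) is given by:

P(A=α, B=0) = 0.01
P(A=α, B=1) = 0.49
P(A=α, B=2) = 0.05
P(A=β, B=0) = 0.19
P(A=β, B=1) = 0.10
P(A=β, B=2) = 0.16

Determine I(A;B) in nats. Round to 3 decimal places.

0.265 nats

Marginals: p(A) = (0.5500, 0.4500), p(B) = (0.2000, 0.5900, 0.2100).
I(A;B) = Σ p(x,y)·ln[p(x,y)/(p(x)p(y))].
  (α,0): 0.01·ln(0.0909) = -0.0240
  (α,1): 0.49·ln(1.5100) = 0.2019
  (α,2): 0.05·ln(0.4329) = -0.0419
  (β,0): 0.19·ln(2.1111) = 0.1420
  (β,1): 0.10·ln(0.3766) = -0.0976
  (β,2): 0.16·ln(1.6931) = 0.0843
Sum = 0.265 nats.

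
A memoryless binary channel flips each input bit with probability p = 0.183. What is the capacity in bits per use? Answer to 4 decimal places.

0.3134 bits

Binary symmetric channel: C = 1 − h₂(ε) where h₂ is the binary entropy function.
h₂(0.183) = −0.183·log₂0.183 − 0.817·log₂0.817 = 0.6866.
C = 1 − 0.6866 = 0.3134 bits per channel use.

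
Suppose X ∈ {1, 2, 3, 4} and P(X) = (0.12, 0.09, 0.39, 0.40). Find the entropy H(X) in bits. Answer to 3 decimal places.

1.738 bits

H(X) = −Σ p·log₂ p.
  −(0.12)·log₂(0.12) = 0.3671
  −(0.09)·log₂(0.09) = 0.3127
  −(0.39)·log₂(0.39) = 0.5298
  −(0.40)·log₂(0.40) = 0.5288
Sum: 0.3671 + 0.3127 + 0.5298 + 0.5288 = 1.738 bits.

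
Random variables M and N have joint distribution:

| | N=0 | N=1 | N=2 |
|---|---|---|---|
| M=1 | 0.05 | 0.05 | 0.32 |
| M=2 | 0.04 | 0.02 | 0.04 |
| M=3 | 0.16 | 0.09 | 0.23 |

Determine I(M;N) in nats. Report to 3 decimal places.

Marginals: p(M) = (0.4200, 0.1000, 0.4800), p(N) = (0.2500, 0.1600, 0.5900).
I(M;N) = Σ p(x,y)·ln[p(x,y)/(p(x)p(y))].
  (1,0): 0.05·ln(0.4762) = -0.0371
  (1,1): 0.05·ln(0.7440) = -0.0148
  (1,2): 0.32·ln(1.2914) = 0.0818
  (2,0): 0.04·ln(1.6000) = 0.0188
  (2,1): 0.02·ln(1.2500) = 0.0045
  (2,2): 0.04·ln(0.6780) = -0.0155
  (3,0): 0.16·ln(1.3333) = 0.0460
  (3,1): 0.09·ln(1.1719) = 0.0143
  (3,2): 0.23·ln(0.8121) = -0.0479
Sum = 0.050 nats.

0.050 nats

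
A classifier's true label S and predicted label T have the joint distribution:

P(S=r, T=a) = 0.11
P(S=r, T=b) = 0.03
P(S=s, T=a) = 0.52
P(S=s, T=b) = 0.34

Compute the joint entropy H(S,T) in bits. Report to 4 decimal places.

H(S,T) = −Σ p(x,y)·log₂ p(x,y) over all 4 cells.
  cell (r,a): −0.11·log₂0.11 = 0.35029
  cell (r,b): −0.03·log₂0.03 = 0.15177
  cell (s,a): −0.52·log₂0.52 = 0.49058
  cell (s,b): −0.34·log₂0.34 = 0.52917
Sum = 1.5218 bits.

1.5218 bits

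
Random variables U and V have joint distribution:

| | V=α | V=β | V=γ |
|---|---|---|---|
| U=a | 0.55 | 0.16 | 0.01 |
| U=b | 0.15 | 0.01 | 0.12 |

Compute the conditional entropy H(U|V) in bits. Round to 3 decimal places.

Marginals: p(U) = (0.7200, 0.2800), p(V) = (0.7000, 0.1700, 0.1300).
H(U|V) = Σ p(V) · H(U|V=·).
  V=α: p=0.7000, H(U|V=α) = 0.7496
  V=β: p=0.1700, H(U|V=β) = 0.3228
  V=γ: p=0.1300, H(U|V=γ) = 0.3912
Weighted sum = 0.630 bits.

0.630 bits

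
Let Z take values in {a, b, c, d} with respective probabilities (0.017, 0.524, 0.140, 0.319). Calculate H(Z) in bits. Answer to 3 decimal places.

H(Z) = −Σ p·log₂ p.
  −(0.017)·log₂(0.017) = 0.0999
  −(0.524)·log₂(0.524) = 0.4886
  −(0.140)·log₂(0.140) = 0.3971
  −(0.319)·log₂(0.319) = 0.5258
Sum: 0.0999 + 0.4886 + 0.3971 + 0.5258 = 1.511 bits.

1.511 bits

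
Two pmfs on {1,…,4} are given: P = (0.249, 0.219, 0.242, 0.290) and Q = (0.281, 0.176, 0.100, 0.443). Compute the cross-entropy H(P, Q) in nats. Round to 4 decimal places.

H(P,Q) = −Σ p·ln q.
  −0.249·ln(0.281) = 0.31608
  −0.219·ln(0.176) = 0.38046
  −0.242·ln(0.100) = 0.55723
  −0.290·ln(0.443) = 0.23611
H(P,Q) = 1.4899 nats.

1.4899 nats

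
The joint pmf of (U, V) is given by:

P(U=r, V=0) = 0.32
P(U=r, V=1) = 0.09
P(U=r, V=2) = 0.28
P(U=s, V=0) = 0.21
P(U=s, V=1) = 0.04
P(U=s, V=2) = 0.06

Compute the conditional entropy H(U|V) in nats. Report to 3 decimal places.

0.595 nats

Chain rule: H(U|V) = H(U,V) − H(V).
Marginals: p(U) = (0.6900, 0.3100), p(V) = (0.5300, 0.1300, 0.3400).
H(U,V) = 1.5631 nats; H(V) = 0.9685 nats.
H(U|V) = 1.5631 − 0.9685 = 0.595 nats.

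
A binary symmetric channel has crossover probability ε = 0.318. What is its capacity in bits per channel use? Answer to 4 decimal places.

Binary symmetric channel: C = 1 − h₂(ε) where h₂ is the binary entropy function.
h₂(0.318) = −0.318·log₂0.318 − 0.682·log₂0.682 = 0.9022.
C = 1 − 0.9022 = 0.0978 bits per channel use.

0.0978 bits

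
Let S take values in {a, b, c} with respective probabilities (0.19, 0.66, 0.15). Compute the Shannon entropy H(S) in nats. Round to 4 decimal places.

0.8743 nats

H(S) = −Σ p·ln p.
  −(0.19)·ln(0.19) = 0.31554
  −(0.66)·ln(0.66) = 0.27424
  −(0.15)·ln(0.15) = 0.28457
Sum: 0.31554 + 0.27424 + 0.28457 = 0.8743 nats.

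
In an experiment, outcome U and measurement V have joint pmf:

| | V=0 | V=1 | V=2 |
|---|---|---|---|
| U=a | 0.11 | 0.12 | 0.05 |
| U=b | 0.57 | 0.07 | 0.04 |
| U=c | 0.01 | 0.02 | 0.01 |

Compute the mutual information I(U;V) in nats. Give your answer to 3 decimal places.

Marginals: p(U) = (0.2800, 0.6800, 0.0400), p(V) = (0.6900, 0.2100, 0.1000).
I(U;V) = Σ p(x,y)·ln[p(x,y)/(p(x)p(y))].
  (a,0): 0.11·ln(0.5694) = -0.0620
  (a,1): 0.12·ln(2.0408) = 0.0856
  (a,2): 0.05·ln(1.7857) = 0.0290
  (b,0): 0.57·ln(1.2148) = 0.1109
  (b,1): 0.07·ln(0.4902) = -0.0499
  (b,2): 0.04·ln(0.5882) = -0.0212
  (c,0): 0.01·ln(0.3623) = -0.0102
  (c,1): 0.02·ln(2.3810) = 0.0174
  (c,2): 0.01·ln(2.5000) = 0.0092
Sum = 0.109 nats.

0.109 nats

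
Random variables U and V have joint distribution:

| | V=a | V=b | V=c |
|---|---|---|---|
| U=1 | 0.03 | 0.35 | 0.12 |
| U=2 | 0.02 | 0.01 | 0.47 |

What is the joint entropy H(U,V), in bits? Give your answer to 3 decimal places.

1.740 bits

H(U,V) = −Σ p(x,y)·log₂ p(x,y) over all 6 cells.
  cell (1,a): −0.03·log₂0.03 = 0.1518
  cell (1,b): −0.35·log₂0.35 = 0.5301
  cell (1,c): −0.12·log₂0.12 = 0.3671
  cell (2,a): −0.02·log₂0.02 = 0.1129
  cell (2,b): −0.01·log₂0.01 = 0.0664
  cell (2,c): −0.47·log₂0.47 = 0.5120
Sum = 1.740 bits.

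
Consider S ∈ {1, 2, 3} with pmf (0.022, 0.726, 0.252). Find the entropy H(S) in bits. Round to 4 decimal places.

0.9576 bits

H(S) = −Σ p·log₂ p.
  −(0.022)·log₂(0.022) = 0.12114
  −(0.726)·log₂(0.726) = 0.33538
  −(0.252)·log₂(0.252) = 0.50110
Sum: 0.12114 + 0.33538 + 0.50110 = 0.9576 bits.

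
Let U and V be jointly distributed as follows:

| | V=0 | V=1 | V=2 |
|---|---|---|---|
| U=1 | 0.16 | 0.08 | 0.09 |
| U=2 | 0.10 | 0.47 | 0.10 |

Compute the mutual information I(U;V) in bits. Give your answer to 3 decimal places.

Marginals: p(U) = (0.3300, 0.6700), p(V) = (0.2600, 0.5500, 0.1900).
I(U;V) = H(U) + H(V) − H(U,V).
H(U) = 0.9149, H(V) = 1.4349, H(U,V) = 2.2035.
I(U;V) = 0.9149 + 1.4349 − 2.2035 = 0.146 bits.

0.146 bits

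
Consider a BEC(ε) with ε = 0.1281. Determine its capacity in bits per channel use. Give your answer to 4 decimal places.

Binary erasure channel: capacity C = 1 − ε.
C = 1 − 0.1281 = 0.8719 bits per channel use.

0.8719 bits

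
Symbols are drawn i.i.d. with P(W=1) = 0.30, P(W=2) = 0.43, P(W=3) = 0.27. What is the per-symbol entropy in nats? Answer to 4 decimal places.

H(W) = −Σ p·ln p.
  −(0.30)·ln(0.30) = 0.36119
  −(0.43)·ln(0.43) = 0.36291
  −(0.27)·ln(0.27) = 0.35352
Sum: 0.36119 + 0.36291 + 0.35352 = 1.0776 nats.

1.0776 nats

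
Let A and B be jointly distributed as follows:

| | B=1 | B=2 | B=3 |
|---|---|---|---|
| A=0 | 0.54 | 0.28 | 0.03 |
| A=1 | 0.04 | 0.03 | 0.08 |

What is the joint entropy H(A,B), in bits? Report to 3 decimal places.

H(A,B) = −Σ p(x,y)·log₂ p(x,y) over all 6 cells.
  cell (0,1): −0.54·log₂0.54 = 0.4800
  cell (0,2): −0.28·log₂0.28 = 0.5142
  cell (0,3): −0.03·log₂0.03 = 0.1518
  cell (1,1): −0.04·log₂0.04 = 0.1858
  cell (1,2): −0.03·log₂0.03 = 0.1518
  cell (1,3): −0.08·log₂0.08 = 0.2915
Sum = 1.775 bits.

1.775 bits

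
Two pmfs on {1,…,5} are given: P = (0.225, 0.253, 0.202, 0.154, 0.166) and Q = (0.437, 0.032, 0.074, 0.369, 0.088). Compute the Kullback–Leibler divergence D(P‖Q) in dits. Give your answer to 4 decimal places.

0.2377 dits

D(P‖Q) = Σ p·log₁₀(p/q).
  0.225·log₁₀(0.225/0.437) = -0.06487
  0.253·log₁₀(0.253/0.032) = 0.22719
  0.202·log₁₀(0.202/0.074) = 0.08810
  0.154·log₁₀(0.154/0.369) = -0.05844
  0.166·log₁₀(0.166/0.088) = 0.04575
D(P‖Q) = 0.2377 dits.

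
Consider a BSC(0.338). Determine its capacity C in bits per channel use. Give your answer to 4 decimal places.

0.0771 bits

Binary symmetric channel: C = 1 − h₂(ε) where h₂ is the binary entropy function.
h₂(0.338) = −0.338·log₂0.338 − 0.662·log₂0.662 = 0.9229.
C = 1 − 0.9229 = 0.0771 bits per channel use.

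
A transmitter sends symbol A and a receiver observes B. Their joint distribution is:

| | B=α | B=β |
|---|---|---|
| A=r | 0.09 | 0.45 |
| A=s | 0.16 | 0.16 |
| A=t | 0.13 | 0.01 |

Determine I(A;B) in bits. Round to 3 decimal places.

0.235 bits

Marginals: p(A) = (0.5400, 0.3200, 0.1400), p(B) = (0.3800, 0.6200).
I(A;B) = Σ p(x,y)·log₂[p(x,y)/(p(x)p(y))].
  (r,α): 0.09·log₂(0.4386) = -0.1070
  (r,β): 0.45·log₂(1.3441) = 0.1920
  (s,α): 0.16·log₂(1.3158) = 0.0633
  (s,β): 0.16·log₂(0.8065) = -0.0497
  (t,α): 0.13·log₂(2.4436) = 0.1676
  (t,β): 0.01·log₂(0.1152) = -0.0312
Sum = 0.235 bits.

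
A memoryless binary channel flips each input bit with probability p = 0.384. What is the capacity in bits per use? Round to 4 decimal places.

Binary symmetric channel: C = 1 − h₂(ε) where h₂ is the binary entropy function.
h₂(0.384) = −0.384·log₂0.384 − 0.616·log₂0.616 = 0.9608.
C = 1 − 0.9608 = 0.0392 bits per channel use.

0.0392 bits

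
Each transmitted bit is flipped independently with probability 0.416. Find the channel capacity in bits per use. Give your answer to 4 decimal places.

0.0205 bits

Binary symmetric channel: C = 1 − h₂(ε) where h₂ is the binary entropy function.
h₂(0.416) = −0.416·log₂0.416 − 0.584·log₂0.584 = 0.9795.
C = 1 − 0.9795 = 0.0205 bits per channel use.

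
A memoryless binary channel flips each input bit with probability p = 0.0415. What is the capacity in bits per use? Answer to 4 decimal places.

Binary symmetric channel: C = 1 − h₂(ε) where h₂ is the binary entropy function.
h₂(0.0415) = −0.0415·log₂0.0415 − 0.9585·log₂0.9585 = 0.2491.
C = 1 − 0.2491 = 0.7509 bits per channel use.

0.7509 bits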